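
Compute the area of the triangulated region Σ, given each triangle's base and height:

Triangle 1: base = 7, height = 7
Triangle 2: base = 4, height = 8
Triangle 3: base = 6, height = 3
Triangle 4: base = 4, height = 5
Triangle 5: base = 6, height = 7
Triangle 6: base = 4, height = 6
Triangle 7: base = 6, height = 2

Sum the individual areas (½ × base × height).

(1/2)×7×7 + (1/2)×4×8 + (1/2)×6×3 + (1/2)×4×5 + (1/2)×6×7 + (1/2)×4×6 + (1/2)×6×2 = 98.5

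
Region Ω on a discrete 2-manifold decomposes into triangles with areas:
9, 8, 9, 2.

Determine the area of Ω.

9 + 8 + 9 + 2 = 28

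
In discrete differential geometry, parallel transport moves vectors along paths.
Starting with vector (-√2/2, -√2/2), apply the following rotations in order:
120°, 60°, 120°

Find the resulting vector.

Total rotation: 120° + 60° + 120° = 300° ≡ -60° (mod 360°). Final vector: (-0.9659, 0.2588)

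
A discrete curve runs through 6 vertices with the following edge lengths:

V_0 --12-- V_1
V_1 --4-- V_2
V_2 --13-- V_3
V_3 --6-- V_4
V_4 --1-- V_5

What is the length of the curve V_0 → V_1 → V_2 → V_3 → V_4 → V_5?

Arc length = 12 + 4 + 13 + 6 + 1 = 36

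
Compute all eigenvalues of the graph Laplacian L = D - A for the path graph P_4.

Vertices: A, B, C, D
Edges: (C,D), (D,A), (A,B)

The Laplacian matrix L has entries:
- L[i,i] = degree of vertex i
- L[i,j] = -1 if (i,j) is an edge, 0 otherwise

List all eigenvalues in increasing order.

The path graph P_n has Laplacian eigenvalues λ_k = 2 − 2cos(kπ/n), k = 0, 1, …, n−1. Here n = 4:
k=0: 2 − 2cos(0) = 0.0; k=1: 2 − 2cos(π/4) = 0.5858; k=2: 2 − 2cos(π/2) = 2.0; k=3: 2 − 2cos(3π/4) = 3.4142.
Laplacian eigenvalues (increasing order): [0.0, 0.5858, 2.0, 3.4142]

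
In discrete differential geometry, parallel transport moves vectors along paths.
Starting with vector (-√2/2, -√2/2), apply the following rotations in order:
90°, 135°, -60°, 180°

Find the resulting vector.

Total rotation: 90° + 135° + (-60°) + 180° = 345° ≡ -15° (mod 360°). Final vector: (-0.8660, -0.5000)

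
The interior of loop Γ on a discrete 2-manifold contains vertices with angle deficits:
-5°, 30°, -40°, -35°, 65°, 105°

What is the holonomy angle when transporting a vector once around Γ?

Holonomy = total enclosed curvature = (-5°) + 30° + (-40°) + (-35°) + 65° + 105° = 120°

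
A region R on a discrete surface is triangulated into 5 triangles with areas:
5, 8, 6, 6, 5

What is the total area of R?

5 + 8 + 6 + 6 + 5 = 30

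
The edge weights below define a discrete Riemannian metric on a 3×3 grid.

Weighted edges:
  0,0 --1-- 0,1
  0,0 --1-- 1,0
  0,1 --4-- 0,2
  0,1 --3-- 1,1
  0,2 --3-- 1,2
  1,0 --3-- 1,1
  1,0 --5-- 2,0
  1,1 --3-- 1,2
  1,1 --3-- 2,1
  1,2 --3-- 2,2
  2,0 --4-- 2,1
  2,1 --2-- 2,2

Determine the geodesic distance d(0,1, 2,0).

Shortest path: 0,1 → 0,0 → 1,0 → 2,0, total weight = 7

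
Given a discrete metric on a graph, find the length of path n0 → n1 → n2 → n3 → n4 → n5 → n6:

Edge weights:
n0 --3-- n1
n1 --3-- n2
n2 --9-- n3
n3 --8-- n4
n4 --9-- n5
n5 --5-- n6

Arc length = 3 + 3 + 9 + 8 + 9 + 5 = 37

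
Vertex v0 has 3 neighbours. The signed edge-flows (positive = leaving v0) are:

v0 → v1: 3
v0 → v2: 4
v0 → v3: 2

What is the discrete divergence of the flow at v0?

Divergence = sum of outgoing flows = 3 + 4 + 2 = 9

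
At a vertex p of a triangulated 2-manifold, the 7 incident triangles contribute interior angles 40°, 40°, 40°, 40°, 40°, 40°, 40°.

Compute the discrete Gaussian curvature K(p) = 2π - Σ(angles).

Sum of angles = 280°. K = 360° - 280° = 80°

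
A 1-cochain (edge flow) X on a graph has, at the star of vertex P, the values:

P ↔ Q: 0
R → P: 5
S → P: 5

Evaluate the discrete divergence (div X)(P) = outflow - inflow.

Divergence = sum of outgoing flows = 0 + (-5) + (-5) = -10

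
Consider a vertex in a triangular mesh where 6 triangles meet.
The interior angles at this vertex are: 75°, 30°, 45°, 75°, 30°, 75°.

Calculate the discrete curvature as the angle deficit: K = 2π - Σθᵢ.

Sum of angles = 330°. K = 360° - 330° = 30° = π/6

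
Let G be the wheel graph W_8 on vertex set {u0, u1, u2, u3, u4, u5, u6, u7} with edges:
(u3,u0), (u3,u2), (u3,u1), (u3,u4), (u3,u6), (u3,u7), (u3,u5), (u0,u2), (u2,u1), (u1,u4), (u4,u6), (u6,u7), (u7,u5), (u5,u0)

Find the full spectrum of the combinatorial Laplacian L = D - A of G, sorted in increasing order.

The wheel W_8 is the join K_1 ∨ C_7 (a hub joined to every vertex of a cycle of length 7). For a join G ∨ H (G on p vertices, H on q vertices) the Laplacian spectrum is 0, p+q, the eigenvalues of L(G) other than one 0 each shifted by +q, and the eigenvalues of L(H) other than one 0 each shifted by +p. With G = K_1 (p = 1, nothing left after dropping its 0) and H = C_7 (q = 7, eigenvalues 2 − 2cos(2πk/7), k = 0, …, 6; drop k = 0), the spectrum of W_8 is 0, 8, and 1 + (2 − 2cos(2πk/7)) = 3 − 2cos(2πk/7) for k = 1, …, 6:
k=1: 3 − 2cos(2π/7) = 1.753; k=2: 3 − 2cos(4π/7) = 3.445; k=3: 3 − 2cos(6π/7) = 4.8019; k=4: 3 − 2cos(8π/7) = 4.8019; k=5: 3 − 2cos(10π/7) = 3.445; k=6: 3 − 2cos(12π/7) = 1.753.
Laplacian eigenvalues (increasing order): [0.0, 1.753, 1.753, 3.445, 3.445, 4.8019, 4.8019, 8.0]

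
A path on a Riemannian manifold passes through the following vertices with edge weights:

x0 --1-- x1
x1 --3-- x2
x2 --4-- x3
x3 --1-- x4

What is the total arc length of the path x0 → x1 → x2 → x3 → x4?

Arc length = 1 + 3 + 4 + 1 = 9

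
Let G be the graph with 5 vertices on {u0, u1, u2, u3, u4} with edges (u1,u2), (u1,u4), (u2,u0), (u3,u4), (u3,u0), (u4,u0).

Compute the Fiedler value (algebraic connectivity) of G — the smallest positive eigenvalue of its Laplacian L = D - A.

Degrees: deg(u0) = 3, deg(u1) = 2, deg(u2) = 2, deg(u3) = 2, deg(u4) = 3.
L = D − A with rows/columns ordered (u0, u1, u2, u3, u4):
  [ 3,  0, -1, -1, -1]
  [ 0,  2, -1,  0, -1]
  [-1, -1,  2,  0,  0]
  [-1,  0,  0,  2, -1]
  [-1, -1,  0, -1,  3]
Characteristic polynomial: det(λI − L) = λ(λ² − 5λ + 5)(λ² − 7λ + 11).
Roots: λ = 0; (λ² − 5λ + 5) = 0 ⇒ λ = (5 ± √5)/2 ≈ 1.382, 3.618; (λ² − 7λ + 11) = 0 ⇒ λ = (7 ± √5)/2 ≈ 2.382, 4.618.
(Check: the roots sum (with multiplicity) to 12, matching trace L = Σdeg = 2·6 = 12.)
Laplacian eigenvalues: [0.0, 1.382, 2.382, 3.618, 4.618]. Algebraic connectivity (smallest non-zero eigenvalue) = 1.382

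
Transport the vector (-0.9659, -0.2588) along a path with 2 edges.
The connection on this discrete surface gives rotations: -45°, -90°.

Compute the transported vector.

Total rotation: (-45°) + (-90°) = -135°. Final vector: (0.5000, 0.8660)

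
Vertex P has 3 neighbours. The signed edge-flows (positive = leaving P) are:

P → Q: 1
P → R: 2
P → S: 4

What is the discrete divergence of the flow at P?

Divergence = sum of outgoing flows = 1 + 2 + 4 = 7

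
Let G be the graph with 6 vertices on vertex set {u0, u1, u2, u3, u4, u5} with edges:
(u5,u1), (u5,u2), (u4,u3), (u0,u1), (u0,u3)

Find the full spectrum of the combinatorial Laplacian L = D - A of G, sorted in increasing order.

Degrees: deg(u0) = 2, deg(u1) = 2, deg(u2) = 1, deg(u3) = 2, deg(u4) = 1, deg(u5) = 2.
L = D − A with rows/columns ordered (u0, u1, u2, u3, u4, u5):
  [ 2, -1,  0, -1,  0,  0]
  [-1,  2,  0,  0,  0, -1]
  [ 0,  0,  1,  0,  0, -1]
  [-1,  0,  0,  2, -1,  0]
  [ 0,  0,  0, -1,  1,  0]
  [ 0, -1, -1,  0,  0,  2]
Characteristic polynomial: det(λI − L) = λ(λ² − 4λ + 1)(λ − 1)(λ − 2)(λ − 3).
Roots: λ = 0; (λ² − 4λ + 1) = 0 ⇒ λ = 2 ± √3 ≈ 0.2679, 3.7321; (λ − 1) = 0 ⇒ λ = 1; (λ − 2) = 0 ⇒ λ = 2; (λ − 3) = 0 ⇒ λ = 3.
(Check: the roots sum (with multiplicity) to 10, matching trace L = Σdeg = 2·5 = 10.)
Laplacian eigenvalues (increasing order): [0.0, 0.2679, 1.0, 2.0, 3.0, 3.7321]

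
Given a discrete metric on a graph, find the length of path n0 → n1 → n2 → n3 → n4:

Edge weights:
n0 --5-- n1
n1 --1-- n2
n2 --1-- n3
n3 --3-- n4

Arc length = 5 + 1 + 1 + 3 = 10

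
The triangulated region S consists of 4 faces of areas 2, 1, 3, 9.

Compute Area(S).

2 + 1 + 3 + 9 = 15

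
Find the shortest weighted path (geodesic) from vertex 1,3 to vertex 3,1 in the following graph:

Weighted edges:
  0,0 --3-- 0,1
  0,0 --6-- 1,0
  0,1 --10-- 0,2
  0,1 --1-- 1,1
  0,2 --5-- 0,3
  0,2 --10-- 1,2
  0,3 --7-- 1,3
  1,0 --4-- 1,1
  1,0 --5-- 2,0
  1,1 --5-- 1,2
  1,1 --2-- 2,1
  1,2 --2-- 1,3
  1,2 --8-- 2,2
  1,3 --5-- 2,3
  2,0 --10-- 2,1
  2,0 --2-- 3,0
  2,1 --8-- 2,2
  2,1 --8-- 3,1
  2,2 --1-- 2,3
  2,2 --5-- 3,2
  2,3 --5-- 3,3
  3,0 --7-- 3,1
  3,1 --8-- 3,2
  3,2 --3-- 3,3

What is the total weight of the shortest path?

Shortest path: 1,3 → 1,2 → 1,1 → 2,1 → 3,1, total weight = 17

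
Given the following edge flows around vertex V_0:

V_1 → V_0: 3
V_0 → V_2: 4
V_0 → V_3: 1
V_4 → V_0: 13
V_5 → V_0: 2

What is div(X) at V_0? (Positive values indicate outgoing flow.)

Divergence = sum of outgoing flows = (-3) + 4 + 1 + (-13) + (-2) = -13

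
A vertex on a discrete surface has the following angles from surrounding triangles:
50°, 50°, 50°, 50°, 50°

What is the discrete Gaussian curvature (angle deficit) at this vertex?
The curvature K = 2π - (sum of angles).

Sum of angles = 250°. K = 360° - 250° = 110°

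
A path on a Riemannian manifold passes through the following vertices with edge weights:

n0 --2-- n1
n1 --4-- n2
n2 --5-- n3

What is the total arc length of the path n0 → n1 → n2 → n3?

Arc length = 2 + 4 + 5 = 11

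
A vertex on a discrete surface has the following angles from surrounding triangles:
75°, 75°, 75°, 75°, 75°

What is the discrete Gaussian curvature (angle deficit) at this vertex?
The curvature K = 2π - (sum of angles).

Sum of angles = 375°. K = 360° - 375° = -15°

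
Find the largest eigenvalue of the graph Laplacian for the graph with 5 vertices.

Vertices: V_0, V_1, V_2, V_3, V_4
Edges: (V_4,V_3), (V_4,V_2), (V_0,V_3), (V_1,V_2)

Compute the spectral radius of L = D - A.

Degrees: deg(V_0) = 1, deg(V_1) = 1, deg(V_2) = 2, deg(V_3) = 2, deg(V_4) = 2.
L = D − A with rows/columns ordered (V_0, V_1, V_2, V_3, V_4):
  [ 1,  0,  0, -1,  0]
  [ 0,  1, -1,  0,  0]
  [ 0, -1,  2,  0, -1]
  [-1,  0,  0,  2, -1]
  [ 0,  0, -1, -1,  2]
Characteristic polynomial: det(λI − L) = λ(λ² − 3λ + 1)(λ² − 5λ + 5).
Roots: λ = 0; (λ² − 3λ + 1) = 0 ⇒ λ = (3 ± √5)/2 ≈ 0.382, 2.618; (λ² − 5λ + 5) = 0 ⇒ λ = (5 ± √5)/2 ≈ 1.382, 3.618.
(Check: the roots sum (with multiplicity) to 8, matching trace L = Σdeg = 2·4 = 8.)
Laplacian eigenvalues: [0.0, 0.382, 1.382, 2.618, 3.618]. Largest eigenvalue (spectral radius) = 3.618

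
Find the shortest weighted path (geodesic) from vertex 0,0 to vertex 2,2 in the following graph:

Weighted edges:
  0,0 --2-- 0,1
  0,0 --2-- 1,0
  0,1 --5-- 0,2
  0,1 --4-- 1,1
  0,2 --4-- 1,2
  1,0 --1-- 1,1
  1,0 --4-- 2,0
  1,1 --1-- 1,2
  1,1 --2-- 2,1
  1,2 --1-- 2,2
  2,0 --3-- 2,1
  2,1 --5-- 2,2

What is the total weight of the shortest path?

Shortest path: 0,0 → 1,0 → 1,1 → 1,2 → 2,2, total weight = 5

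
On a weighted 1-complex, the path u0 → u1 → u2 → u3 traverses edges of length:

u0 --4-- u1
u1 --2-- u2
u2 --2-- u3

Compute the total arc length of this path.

Arc length = 4 + 2 + 2 = 8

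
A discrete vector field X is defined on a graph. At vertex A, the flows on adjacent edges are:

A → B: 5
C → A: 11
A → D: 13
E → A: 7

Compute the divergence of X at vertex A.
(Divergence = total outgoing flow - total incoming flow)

Divergence = sum of outgoing flows = 5 + (-11) + 13 + (-7) = 0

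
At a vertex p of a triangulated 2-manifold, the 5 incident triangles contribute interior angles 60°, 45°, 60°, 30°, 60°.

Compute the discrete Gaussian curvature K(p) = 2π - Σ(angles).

Sum of angles = 255°. K = 360° - 255° = 105° = 7π/12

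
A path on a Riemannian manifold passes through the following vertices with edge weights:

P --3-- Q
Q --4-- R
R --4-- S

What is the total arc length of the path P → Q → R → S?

Arc length = 3 + 4 + 4 = 11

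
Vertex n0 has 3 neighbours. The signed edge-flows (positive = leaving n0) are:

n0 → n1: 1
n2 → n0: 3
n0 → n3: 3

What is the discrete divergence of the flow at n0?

Divergence = sum of outgoing flows = 1 + (-3) + 3 = 1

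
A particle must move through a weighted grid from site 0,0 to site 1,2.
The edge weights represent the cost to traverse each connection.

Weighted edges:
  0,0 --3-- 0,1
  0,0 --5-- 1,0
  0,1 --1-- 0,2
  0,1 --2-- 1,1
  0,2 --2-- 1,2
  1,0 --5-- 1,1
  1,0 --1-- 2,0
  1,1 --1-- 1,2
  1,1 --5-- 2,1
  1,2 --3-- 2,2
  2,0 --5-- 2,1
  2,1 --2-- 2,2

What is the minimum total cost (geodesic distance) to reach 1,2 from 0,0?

Shortest path: 0,0 → 0,1 → 0,2 → 1,2, total weight = 6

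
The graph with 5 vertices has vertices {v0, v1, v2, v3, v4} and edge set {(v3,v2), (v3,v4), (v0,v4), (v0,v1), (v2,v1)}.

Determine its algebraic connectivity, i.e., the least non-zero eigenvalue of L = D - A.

Degrees: deg(v0) = 2, deg(v1) = 2, deg(v2) = 2, deg(v3) = 2, deg(v4) = 2.
L = D − A with rows/columns ordered (v0, v1, v2, v3, v4):
  [ 2, -1,  0,  0, -1]
  [-1,  2, -1,  0,  0]
  [ 0, -1,  2, -1,  0]
  [ 0,  0, -1,  2, -1]
  [-1,  0,  0, -1,  2]
Characteristic polynomial: det(λI − L) = λ(λ² − 5λ + 5)².
Roots: λ = 0; (λ² − 5λ + 5) = 0 ⇒ λ = (5 ± √5)/2 ≈ 1.382, 3.618 (multiplicity 2).
(Check: the roots sum (with multiplicity) to 10, matching trace L = Σdeg = 2·5 = 10.)
Laplacian eigenvalues: [0.0, 1.382, 1.382, 3.618, 3.618]. Algebraic connectivity (smallest non-zero eigenvalue) = 1.382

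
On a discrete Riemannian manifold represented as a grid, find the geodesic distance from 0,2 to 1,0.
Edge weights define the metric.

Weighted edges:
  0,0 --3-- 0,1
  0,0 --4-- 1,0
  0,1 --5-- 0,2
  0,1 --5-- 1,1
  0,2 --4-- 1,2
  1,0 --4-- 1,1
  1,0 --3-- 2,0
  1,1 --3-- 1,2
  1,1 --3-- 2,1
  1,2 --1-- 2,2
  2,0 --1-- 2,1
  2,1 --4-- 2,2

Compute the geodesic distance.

Shortest path: 0,2 → 1,2 → 1,1 → 1,0, total weight = 11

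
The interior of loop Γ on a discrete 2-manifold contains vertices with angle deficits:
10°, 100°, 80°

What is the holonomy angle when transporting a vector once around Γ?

Holonomy = total enclosed curvature = 10° + 100° + 80° = 190°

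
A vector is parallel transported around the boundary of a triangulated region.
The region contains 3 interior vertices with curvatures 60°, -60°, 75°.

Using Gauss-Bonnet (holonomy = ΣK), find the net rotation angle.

Holonomy = total enclosed curvature = 60° + (-60°) + 75° = 75°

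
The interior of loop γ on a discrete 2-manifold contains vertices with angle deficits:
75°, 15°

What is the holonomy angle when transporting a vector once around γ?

Holonomy = total enclosed curvature = 75° + 15° = 90°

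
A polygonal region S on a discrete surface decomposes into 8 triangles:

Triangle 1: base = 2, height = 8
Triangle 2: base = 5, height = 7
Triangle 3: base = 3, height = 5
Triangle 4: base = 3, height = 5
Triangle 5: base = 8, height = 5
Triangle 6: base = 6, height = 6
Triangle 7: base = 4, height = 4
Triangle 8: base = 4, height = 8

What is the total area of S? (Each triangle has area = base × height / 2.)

(1/2)×2×8 + (1/2)×5×7 + (1/2)×3×5 + (1/2)×3×5 + (1/2)×8×5 + (1/2)×6×6 + (1/2)×4×4 + (1/2)×4×8 = 102.5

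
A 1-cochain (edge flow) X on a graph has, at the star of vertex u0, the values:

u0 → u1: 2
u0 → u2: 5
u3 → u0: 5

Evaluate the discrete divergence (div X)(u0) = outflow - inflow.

Divergence = sum of outgoing flows = 2 + 5 + (-5) = 2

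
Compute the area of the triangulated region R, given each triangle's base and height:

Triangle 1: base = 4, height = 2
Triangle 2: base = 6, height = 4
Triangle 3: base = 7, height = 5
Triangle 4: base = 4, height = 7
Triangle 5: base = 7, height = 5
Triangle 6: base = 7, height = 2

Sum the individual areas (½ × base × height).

(1/2)×4×2 + (1/2)×6×4 + (1/2)×7×5 + (1/2)×4×7 + (1/2)×7×5 + (1/2)×7×2 = 72.0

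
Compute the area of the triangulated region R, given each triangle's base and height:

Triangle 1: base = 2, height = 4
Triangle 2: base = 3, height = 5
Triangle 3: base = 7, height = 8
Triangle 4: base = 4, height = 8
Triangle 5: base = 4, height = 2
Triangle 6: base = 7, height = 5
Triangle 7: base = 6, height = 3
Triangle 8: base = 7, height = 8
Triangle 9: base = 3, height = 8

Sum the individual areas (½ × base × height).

(1/2)×2×4 + (1/2)×3×5 + (1/2)×7×8 + (1/2)×4×8 + (1/2)×4×2 + (1/2)×7×5 + (1/2)×6×3 + (1/2)×7×8 + (1/2)×3×8 = 126.0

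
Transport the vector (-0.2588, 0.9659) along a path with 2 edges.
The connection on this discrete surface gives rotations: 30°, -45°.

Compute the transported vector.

Total rotation: 30° + (-45°) = -15°. Final vector: (0, 1)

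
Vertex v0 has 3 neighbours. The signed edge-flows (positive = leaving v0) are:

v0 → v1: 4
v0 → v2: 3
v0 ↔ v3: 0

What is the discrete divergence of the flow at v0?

Divergence = sum of outgoing flows = 4 + 3 + 0 = 7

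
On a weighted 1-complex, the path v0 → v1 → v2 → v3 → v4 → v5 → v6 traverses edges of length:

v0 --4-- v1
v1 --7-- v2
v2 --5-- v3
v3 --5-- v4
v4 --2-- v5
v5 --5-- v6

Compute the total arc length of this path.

Arc length = 4 + 7 + 5 + 5 + 2 + 5 = 28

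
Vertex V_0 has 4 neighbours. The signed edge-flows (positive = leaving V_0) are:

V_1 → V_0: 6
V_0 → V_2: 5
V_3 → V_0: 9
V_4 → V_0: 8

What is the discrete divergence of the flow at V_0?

Divergence = sum of outgoing flows = (-6) + 5 + (-9) + (-8) = -18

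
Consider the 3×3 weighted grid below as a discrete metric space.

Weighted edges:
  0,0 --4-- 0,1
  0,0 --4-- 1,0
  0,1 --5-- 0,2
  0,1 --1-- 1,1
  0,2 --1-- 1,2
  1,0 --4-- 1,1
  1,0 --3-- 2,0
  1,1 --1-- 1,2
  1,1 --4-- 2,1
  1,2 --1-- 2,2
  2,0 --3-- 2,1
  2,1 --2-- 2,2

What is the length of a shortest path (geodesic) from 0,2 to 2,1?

Shortest path: 0,2 → 1,2 → 2,2 → 2,1, total weight = 4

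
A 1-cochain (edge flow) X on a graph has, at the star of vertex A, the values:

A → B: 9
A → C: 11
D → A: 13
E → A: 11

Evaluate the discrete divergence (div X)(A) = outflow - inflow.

Divergence = sum of outgoing flows = 9 + 11 + (-13) + (-11) = -4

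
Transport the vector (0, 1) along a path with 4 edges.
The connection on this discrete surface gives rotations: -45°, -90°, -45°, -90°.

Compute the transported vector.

Total rotation: (-45°) + (-90°) + (-45°) + (-90°) = -270° ≡ 90° (mod 360°). Final vector: (-1, 0)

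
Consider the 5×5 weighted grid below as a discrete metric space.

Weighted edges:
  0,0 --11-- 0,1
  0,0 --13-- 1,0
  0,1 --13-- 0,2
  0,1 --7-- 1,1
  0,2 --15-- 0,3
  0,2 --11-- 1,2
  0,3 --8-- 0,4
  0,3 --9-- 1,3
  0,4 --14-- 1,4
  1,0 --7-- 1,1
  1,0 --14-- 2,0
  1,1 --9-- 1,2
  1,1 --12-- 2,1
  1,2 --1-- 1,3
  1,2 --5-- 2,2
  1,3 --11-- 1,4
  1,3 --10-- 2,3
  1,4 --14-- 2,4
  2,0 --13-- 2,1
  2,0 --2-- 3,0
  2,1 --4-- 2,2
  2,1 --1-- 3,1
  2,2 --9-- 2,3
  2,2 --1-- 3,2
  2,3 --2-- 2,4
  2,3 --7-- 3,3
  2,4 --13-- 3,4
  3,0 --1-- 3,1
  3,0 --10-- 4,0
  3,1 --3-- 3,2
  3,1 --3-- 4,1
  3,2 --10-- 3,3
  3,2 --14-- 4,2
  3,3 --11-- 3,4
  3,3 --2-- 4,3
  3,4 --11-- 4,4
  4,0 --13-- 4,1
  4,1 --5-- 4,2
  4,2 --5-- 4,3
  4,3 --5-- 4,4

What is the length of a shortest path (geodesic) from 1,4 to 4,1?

Shortest path: 1,4 → 1,3 → 1,2 → 2,2 → 3,2 → 3,1 → 4,1, total weight = 24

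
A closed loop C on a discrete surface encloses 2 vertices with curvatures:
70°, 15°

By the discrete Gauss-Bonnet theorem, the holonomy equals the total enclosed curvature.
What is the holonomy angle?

Holonomy = total enclosed curvature = 70° + 15° = 85°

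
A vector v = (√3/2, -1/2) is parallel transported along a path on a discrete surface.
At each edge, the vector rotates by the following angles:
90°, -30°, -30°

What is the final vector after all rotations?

Total rotation: 90° + (-30°) + (-30°) = 30°. Final vector: (1, 0)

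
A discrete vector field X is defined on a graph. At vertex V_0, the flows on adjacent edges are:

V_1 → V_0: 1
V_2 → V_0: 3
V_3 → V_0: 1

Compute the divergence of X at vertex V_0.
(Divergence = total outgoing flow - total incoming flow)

Divergence = sum of outgoing flows = (-1) + (-3) + (-1) = -5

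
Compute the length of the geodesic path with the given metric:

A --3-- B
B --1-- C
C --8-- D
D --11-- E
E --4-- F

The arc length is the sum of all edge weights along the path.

Arc length = 3 + 1 + 8 + 11 + 4 = 27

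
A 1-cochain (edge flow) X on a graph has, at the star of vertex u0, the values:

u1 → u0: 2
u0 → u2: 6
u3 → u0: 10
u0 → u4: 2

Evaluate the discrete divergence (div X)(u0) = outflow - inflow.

Divergence = sum of outgoing flows = (-2) + 6 + (-10) + 2 = -4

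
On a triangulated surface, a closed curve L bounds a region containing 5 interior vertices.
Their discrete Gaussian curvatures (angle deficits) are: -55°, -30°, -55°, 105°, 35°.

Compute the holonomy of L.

Holonomy = total enclosed curvature = (-55°) + (-30°) + (-55°) + 105° + 35° = 0°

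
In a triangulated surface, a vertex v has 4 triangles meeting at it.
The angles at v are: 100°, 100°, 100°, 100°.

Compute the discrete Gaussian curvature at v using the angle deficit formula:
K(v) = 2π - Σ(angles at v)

Sum of angles = 400°. K = 360° - 400° = -40° = -2π/9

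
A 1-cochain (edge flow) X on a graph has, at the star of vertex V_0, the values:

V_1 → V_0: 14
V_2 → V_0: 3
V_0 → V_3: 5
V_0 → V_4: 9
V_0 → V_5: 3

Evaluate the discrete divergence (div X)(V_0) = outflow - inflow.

Divergence = sum of outgoing flows = (-14) + (-3) + 5 + 9 + 3 = 0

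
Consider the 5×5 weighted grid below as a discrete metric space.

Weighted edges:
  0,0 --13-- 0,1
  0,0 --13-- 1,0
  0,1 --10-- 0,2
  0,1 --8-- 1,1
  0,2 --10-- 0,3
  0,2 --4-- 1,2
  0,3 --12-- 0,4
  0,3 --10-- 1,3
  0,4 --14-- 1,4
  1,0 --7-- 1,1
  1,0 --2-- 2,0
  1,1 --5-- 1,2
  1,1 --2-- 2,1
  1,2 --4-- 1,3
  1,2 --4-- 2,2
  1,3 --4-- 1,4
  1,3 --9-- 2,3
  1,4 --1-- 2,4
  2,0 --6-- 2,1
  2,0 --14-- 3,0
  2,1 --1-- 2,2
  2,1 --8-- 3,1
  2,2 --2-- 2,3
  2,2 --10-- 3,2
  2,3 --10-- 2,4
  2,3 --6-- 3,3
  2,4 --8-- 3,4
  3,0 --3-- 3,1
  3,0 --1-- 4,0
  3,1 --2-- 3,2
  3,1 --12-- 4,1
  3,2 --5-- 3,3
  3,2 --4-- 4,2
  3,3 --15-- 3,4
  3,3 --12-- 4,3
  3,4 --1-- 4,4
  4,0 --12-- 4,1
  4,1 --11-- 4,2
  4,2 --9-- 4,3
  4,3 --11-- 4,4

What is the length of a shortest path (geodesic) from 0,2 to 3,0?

Shortest path: 0,2 → 1,2 → 2,2 → 2,1 → 3,1 → 3,0, total weight = 20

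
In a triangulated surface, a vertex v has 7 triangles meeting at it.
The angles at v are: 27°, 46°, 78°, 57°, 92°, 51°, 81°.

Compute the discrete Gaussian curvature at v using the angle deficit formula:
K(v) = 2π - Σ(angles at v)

Sum of angles = 432°. K = 360° - 432° = -72° = -2π/5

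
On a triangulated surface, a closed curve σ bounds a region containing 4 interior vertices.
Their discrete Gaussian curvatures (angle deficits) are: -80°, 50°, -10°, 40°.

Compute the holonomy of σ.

Holonomy = total enclosed curvature = (-80°) + 50° + (-10°) + 40° = 0°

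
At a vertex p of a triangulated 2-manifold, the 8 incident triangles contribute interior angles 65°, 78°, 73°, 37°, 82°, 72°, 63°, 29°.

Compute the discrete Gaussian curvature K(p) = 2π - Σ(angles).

Sum of angles = 499°. K = 360° - 499° = -139° = -139π/180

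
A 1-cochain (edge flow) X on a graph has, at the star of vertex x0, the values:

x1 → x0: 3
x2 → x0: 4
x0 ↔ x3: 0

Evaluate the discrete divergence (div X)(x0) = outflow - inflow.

Divergence = sum of outgoing flows = (-3) + (-4) + 0 = -7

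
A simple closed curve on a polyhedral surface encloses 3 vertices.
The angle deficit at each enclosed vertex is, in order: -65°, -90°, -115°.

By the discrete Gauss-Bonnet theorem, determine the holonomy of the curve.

Holonomy = total enclosed curvature = (-65°) + (-90°) + (-115°) = -270°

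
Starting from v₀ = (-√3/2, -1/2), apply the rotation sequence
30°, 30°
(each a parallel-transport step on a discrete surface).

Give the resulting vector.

Total rotation: 30° + 30° = 60°. Final vector: (0, -1)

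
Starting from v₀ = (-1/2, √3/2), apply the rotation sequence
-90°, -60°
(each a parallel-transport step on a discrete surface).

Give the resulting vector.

Total rotation: (-90°) + (-60°) = -150°. Final vector: (0.8660, -0.5000)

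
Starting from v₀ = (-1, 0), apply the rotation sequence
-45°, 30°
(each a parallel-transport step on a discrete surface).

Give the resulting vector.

Total rotation: (-45°) + 30° = -15°. Final vector: (-0.9659, 0.2588)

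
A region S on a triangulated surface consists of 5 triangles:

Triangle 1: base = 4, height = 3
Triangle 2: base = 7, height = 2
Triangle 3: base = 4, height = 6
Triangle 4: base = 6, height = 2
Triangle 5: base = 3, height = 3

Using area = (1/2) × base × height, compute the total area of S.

(1/2)×4×3 + (1/2)×7×2 + (1/2)×4×6 + (1/2)×6×2 + (1/2)×3×3 = 35.5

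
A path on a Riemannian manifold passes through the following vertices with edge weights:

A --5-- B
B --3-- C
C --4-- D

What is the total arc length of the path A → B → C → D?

Arc length = 5 + 3 + 4 = 12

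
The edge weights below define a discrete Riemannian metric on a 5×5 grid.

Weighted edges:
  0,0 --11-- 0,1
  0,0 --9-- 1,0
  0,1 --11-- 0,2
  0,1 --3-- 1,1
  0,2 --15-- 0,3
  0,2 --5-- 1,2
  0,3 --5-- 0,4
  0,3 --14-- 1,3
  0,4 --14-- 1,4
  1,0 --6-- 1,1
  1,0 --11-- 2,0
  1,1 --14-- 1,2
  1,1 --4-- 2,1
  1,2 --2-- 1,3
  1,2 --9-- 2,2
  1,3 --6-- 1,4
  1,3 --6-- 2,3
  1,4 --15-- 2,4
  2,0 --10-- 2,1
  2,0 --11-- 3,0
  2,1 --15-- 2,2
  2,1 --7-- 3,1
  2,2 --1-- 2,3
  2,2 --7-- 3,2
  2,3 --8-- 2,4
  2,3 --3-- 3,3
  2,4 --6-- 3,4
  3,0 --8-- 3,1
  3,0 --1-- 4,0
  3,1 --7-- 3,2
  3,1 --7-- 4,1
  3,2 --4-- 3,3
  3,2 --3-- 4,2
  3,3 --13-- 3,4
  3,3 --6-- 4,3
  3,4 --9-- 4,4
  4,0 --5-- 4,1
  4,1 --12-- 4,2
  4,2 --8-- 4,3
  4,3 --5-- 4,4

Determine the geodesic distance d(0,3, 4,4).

Shortest path: 0,3 → 1,3 → 2,3 → 3,3 → 4,3 → 4,4, total weight = 34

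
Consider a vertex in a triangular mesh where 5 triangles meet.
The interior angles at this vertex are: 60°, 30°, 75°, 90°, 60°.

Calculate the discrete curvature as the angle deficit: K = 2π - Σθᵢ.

Sum of angles = 315°. K = 360° - 315° = 45°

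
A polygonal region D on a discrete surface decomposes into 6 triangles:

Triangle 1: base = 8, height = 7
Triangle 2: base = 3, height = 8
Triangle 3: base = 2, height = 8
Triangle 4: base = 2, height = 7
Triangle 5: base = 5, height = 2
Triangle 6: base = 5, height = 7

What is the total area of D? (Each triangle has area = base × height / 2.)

(1/2)×8×7 + (1/2)×3×8 + (1/2)×2×8 + (1/2)×2×7 + (1/2)×5×2 + (1/2)×5×7 = 77.5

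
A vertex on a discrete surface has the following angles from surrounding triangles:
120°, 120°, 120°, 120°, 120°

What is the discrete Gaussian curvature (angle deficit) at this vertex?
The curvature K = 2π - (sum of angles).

Sum of angles = 600°. K = 360° - 600° = -240° = -4π/3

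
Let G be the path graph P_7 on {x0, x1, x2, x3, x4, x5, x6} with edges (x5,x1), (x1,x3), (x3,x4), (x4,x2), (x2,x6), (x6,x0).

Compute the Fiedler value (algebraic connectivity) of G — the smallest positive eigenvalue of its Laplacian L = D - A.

The path graph P_n has Laplacian eigenvalues λ_k = 2 − 2cos(kπ/n), k = 0, 1, …, n−1. Here n = 7:
k=0: 2 − 2cos(0) = 0.0; k=1: 2 − 2cos(π/7) = 0.1981; k=2: 2 − 2cos(2π/7) = 0.753; k=3: 2 − 2cos(3π/7) = 1.555; k=4: 2 − 2cos(4π/7) = 2.445; k=5: 2 − 2cos(5π/7) = 3.247; k=6: 2 − 2cos(6π/7) = 3.8019.
Laplacian eigenvalues: [0.0, 0.1981, 0.753, 1.555, 2.445, 3.247, 3.8019]. Algebraic connectivity (smallest non-zero eigenvalue) = 0.1981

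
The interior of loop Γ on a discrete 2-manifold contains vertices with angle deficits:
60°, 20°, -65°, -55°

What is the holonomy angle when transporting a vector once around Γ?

Holonomy = total enclosed curvature = 60° + 20° + (-65°) + (-55°) = -40°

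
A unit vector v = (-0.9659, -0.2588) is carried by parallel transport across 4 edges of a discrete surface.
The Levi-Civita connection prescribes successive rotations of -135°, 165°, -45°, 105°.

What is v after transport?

Total rotation: (-135°) + 165° + (-45°) + 105° = 90°. Final vector: (0.2588, -0.9659)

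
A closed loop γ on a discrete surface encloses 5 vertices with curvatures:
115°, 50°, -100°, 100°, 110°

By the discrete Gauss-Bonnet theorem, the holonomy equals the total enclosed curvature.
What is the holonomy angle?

Holonomy = total enclosed curvature = 115° + 50° + (-100°) + 100° + 110° = 275°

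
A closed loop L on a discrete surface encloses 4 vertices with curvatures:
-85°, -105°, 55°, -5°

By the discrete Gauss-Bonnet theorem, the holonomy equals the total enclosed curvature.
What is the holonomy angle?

Holonomy = total enclosed curvature = (-85°) + (-105°) + 55° + (-5°) = -140°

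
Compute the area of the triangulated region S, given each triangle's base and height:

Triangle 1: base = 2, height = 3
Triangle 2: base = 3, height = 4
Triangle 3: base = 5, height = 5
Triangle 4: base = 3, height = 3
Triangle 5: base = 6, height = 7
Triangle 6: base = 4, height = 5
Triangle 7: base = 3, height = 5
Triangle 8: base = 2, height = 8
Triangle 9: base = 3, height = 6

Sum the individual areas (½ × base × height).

(1/2)×2×3 + (1/2)×3×4 + (1/2)×5×5 + (1/2)×3×3 + (1/2)×6×7 + (1/2)×4×5 + (1/2)×3×5 + (1/2)×2×8 + (1/2)×3×6 = 81.5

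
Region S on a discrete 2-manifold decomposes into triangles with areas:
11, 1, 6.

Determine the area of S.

11 + 1 + 6 = 18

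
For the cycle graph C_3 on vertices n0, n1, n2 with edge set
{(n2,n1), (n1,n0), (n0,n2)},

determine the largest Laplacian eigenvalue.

The cycle graph C_n has Laplacian eigenvalues λ_k = 2 − 2cos(2πk/n), k = 0, 1, …, n−1. Here n = 3:
k=0: 2 − 2cos(0) = 0.0; k=1: 2 − 2cos(2π/3) = 3.0; k=2: 2 − 2cos(4π/3) = 3.0.
Laplacian eigenvalues: [0.0, 3.0, 3.0]. Largest eigenvalue (spectral radius) = 3.0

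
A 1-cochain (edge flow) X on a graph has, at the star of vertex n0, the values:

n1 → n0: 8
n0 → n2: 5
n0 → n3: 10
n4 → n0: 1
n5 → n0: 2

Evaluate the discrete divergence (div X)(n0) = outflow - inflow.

Divergence = sum of outgoing flows = (-8) + 5 + 10 + (-1) + (-2) = 4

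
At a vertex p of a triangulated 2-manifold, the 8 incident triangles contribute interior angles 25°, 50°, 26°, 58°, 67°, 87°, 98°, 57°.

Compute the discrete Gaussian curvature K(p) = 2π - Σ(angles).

Sum of angles = 468°. K = 360° - 468° = -108° = -3π/5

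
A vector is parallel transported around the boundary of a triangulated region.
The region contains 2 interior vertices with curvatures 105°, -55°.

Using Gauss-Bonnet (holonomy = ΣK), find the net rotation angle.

Holonomy = total enclosed curvature = 105° + (-55°) = 50°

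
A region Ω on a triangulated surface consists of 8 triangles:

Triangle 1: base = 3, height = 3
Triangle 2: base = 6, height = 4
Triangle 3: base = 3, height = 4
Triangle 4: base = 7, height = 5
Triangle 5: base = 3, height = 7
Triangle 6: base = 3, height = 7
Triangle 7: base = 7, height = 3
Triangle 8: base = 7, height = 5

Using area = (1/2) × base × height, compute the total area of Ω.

(1/2)×3×3 + (1/2)×6×4 + (1/2)×3×4 + (1/2)×7×5 + (1/2)×3×7 + (1/2)×3×7 + (1/2)×7×3 + (1/2)×7×5 = 89.0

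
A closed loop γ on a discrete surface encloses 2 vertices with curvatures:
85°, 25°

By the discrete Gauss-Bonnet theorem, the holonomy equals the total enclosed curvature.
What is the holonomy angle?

Holonomy = total enclosed curvature = 85° + 25° = 110°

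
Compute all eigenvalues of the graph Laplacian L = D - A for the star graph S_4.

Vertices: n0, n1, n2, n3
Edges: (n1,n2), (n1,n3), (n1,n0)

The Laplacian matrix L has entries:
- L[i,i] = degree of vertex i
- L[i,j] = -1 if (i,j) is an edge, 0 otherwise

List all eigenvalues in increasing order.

The star S_4 is the complete bipartite graph K_{1,3} (one hub of degree 3, 3 leaves of degree 1). The Laplacian spectrum of K_{p,q} is 0, p (multiplicity q−1), q (multiplicity p−1), p+q. With p = 1, q = 3: 0 once, 1 with multiplicity 2, and 4 once. (Check: trace L = sum of degrees = 6 = 2·1 + 4.)
Laplacian eigenvalues (increasing order): [0.0, 1.0, 1.0, 4.0]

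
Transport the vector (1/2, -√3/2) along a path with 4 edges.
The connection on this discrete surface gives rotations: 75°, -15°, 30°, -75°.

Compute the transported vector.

Total rotation: 75° + (-15°) + 30° + (-75°) = 15°. Final vector: (0.7071, -0.7071)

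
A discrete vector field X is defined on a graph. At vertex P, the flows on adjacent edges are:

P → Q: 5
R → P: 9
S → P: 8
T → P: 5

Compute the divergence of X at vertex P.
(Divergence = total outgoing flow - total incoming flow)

Divergence = sum of outgoing flows = 5 + (-9) + (-8) + (-5) = -17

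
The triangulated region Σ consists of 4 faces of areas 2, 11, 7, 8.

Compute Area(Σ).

2 + 11 + 7 + 8 = 28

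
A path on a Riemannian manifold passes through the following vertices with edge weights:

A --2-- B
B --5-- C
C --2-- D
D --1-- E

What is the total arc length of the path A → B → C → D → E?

Arc length = 2 + 5 + 2 + 1 = 10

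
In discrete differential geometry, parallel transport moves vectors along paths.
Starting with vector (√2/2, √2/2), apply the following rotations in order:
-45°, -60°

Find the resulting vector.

Total rotation: (-45°) + (-60°) = -105°. Final vector: (0.5000, -0.8660)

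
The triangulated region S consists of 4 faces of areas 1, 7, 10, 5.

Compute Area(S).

1 + 7 + 10 + 5 = 23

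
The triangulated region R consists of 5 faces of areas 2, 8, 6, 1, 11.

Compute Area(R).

2 + 8 + 6 + 1 + 11 = 28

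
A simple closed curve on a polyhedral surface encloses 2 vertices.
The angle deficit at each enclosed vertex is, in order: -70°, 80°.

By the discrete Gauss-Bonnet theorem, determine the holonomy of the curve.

Holonomy = total enclosed curvature = (-70°) + 80° = 10°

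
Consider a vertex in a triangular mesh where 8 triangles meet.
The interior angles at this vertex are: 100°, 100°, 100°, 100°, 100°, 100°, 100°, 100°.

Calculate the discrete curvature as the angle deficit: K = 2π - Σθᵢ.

Sum of angles = 800°. K = 360° - 800° = -440°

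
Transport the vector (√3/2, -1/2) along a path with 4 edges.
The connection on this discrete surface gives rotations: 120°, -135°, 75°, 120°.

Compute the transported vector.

Total rotation: 120° + (-135°) + 75° + 120° = 180°. Final vector: (-0.8660, 0.5000)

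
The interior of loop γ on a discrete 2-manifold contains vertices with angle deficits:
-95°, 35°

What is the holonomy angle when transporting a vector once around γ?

Holonomy = total enclosed curvature = (-95°) + 35° = -60°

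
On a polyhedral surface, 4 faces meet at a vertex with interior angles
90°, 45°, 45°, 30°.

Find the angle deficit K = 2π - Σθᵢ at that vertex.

Sum of angles = 210°. K = 360° - 210° = 150° = 5π/6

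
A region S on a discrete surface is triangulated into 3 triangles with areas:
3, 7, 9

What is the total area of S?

3 + 7 + 9 = 19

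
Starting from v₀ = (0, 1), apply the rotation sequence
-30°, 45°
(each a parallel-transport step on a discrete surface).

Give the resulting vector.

Total rotation: (-30°) + 45° = 15°. Final vector: (-0.2588, 0.9659)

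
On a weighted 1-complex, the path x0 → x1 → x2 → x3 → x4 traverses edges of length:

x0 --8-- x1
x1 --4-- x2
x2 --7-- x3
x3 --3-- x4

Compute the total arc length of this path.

Arc length = 8 + 4 + 7 + 3 = 22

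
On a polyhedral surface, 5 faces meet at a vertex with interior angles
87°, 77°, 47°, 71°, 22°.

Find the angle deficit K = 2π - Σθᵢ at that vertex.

Sum of angles = 304°. K = 360° - 304° = 56° = 14π/45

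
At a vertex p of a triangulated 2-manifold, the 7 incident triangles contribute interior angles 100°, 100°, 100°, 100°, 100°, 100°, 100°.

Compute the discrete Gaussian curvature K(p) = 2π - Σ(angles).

Sum of angles = 700°. K = 360° - 700° = -340° = -17π/9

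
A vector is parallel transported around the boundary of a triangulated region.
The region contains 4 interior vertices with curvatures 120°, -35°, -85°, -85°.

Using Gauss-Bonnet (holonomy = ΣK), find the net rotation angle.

Holonomy = total enclosed curvature = 120° + (-35°) + (-85°) + (-85°) = -85°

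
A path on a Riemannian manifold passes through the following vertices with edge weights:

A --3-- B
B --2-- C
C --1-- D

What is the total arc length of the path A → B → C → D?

Arc length = 3 + 2 + 1 = 6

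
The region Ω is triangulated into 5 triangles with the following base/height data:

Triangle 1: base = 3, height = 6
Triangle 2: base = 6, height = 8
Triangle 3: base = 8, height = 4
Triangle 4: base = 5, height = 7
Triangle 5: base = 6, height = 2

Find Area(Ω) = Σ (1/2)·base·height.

(1/2)×3×6 + (1/2)×6×8 + (1/2)×8×4 + (1/2)×5×7 + (1/2)×6×2 = 72.5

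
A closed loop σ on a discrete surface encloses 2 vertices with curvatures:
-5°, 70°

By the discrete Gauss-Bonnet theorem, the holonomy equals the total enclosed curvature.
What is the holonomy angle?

Holonomy = total enclosed curvature = (-5°) + 70° = 65°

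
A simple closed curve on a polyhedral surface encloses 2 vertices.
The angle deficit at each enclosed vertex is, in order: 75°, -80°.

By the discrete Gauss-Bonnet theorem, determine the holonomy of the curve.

Holonomy = total enclosed curvature = 75° + (-80°) = -5°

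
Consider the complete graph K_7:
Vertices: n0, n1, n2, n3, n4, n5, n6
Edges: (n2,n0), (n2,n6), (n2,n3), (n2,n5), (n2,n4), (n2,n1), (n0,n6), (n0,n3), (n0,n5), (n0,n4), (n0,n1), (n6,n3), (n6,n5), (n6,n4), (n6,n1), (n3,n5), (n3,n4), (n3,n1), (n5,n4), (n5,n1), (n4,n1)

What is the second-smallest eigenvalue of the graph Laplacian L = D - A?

For the complete graph K_n, L = nI − J (J = all-ones matrix). J has eigenvalues n (once, eigenvector 𝟙) and 0 (multiplicity n−1), so L has eigenvalues 0 (once) and n (multiplicity n−1). Here n = 7: eigenvalue 0 once and 7 with multiplicity 6.
Laplacian eigenvalues: [0.0, 7.0, 7.0, 7.0, 7.0, 7.0, 7.0]. Algebraic connectivity (smallest non-zero eigenvalue) = 7.0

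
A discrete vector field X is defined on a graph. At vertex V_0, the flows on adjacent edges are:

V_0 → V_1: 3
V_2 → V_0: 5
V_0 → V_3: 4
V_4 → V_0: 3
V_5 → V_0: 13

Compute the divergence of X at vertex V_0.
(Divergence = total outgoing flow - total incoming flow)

Divergence = sum of outgoing flows = 3 + (-5) + 4 + (-3) + (-13) = -14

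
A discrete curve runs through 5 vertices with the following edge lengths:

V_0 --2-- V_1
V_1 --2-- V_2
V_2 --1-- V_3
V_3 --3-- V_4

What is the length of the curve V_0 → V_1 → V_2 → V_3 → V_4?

Arc length = 2 + 2 + 1 + 3 = 8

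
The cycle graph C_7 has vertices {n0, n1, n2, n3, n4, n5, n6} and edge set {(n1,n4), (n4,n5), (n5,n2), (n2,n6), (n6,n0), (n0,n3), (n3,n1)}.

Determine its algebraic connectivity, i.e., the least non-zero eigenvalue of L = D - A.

The cycle graph C_n has Laplacian eigenvalues λ_k = 2 − 2cos(2πk/n), k = 0, 1, …, n−1. Here n = 7:
k=0: 2 − 2cos(0) = 0.0; k=1: 2 − 2cos(2π/7) = 0.753; k=2: 2 − 2cos(4π/7) = 2.445; k=3: 2 − 2cos(6π/7) = 3.8019; k=4: 2 − 2cos(8π/7) = 3.8019; k=5: 2 − 2cos(10π/7) = 2.445; k=6: 2 − 2cos(12π/7) = 0.753.
Laplacian eigenvalues: [0.0, 0.753, 0.753, 2.445, 2.445, 3.8019, 3.8019]. Algebraic connectivity (smallest non-zero eigenvalue) = 0.753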